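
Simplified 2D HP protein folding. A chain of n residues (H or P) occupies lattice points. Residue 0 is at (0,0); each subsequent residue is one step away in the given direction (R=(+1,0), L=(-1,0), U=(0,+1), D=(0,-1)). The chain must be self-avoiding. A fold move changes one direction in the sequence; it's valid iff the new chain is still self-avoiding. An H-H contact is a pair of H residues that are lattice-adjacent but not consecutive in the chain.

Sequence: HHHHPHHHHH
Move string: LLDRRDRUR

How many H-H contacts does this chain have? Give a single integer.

Answer: 2

Derivation:
Positions: [(0, 0), (-1, 0), (-2, 0), (-2, -1), (-1, -1), (0, -1), (0, -2), (1, -2), (1, -1), (2, -1)]
H-H contact: residue 0 @(0,0) - residue 5 @(0, -1)
H-H contact: residue 5 @(0,-1) - residue 8 @(1, -1)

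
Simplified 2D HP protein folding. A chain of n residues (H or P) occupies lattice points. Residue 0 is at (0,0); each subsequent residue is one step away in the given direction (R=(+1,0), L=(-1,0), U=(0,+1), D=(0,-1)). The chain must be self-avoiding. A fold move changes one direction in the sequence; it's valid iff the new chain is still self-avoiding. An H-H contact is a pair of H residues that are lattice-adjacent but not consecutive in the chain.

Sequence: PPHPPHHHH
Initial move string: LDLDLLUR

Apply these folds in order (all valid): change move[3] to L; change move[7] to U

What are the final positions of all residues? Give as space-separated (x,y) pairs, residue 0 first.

Initial moves: LDLDLLUR
Fold: move[3]->L => LDLLLLUR (positions: [(0, 0), (-1, 0), (-1, -1), (-2, -1), (-3, -1), (-4, -1), (-5, -1), (-5, 0), (-4, 0)])
Fold: move[7]->U => LDLLLLUU (positions: [(0, 0), (-1, 0), (-1, -1), (-2, -1), (-3, -1), (-4, -1), (-5, -1), (-5, 0), (-5, 1)])

Answer: (0,0) (-1,0) (-1,-1) (-2,-1) (-3,-1) (-4,-1) (-5,-1) (-5,0) (-5,1)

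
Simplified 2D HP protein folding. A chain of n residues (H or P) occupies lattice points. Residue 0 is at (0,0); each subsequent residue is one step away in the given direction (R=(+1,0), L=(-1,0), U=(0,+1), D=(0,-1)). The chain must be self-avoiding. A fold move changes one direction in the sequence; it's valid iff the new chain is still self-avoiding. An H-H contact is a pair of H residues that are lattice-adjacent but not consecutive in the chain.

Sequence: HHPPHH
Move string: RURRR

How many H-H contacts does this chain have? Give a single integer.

Positions: [(0, 0), (1, 0), (1, 1), (2, 1), (3, 1), (4, 1)]
No H-H contacts found.

Answer: 0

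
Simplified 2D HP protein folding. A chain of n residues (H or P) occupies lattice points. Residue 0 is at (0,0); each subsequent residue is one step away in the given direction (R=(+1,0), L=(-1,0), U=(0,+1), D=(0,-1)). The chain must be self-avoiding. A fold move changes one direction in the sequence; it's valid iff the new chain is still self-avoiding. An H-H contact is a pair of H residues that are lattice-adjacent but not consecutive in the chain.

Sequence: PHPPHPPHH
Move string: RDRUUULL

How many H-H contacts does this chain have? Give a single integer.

Answer: 1

Derivation:
Positions: [(0, 0), (1, 0), (1, -1), (2, -1), (2, 0), (2, 1), (2, 2), (1, 2), (0, 2)]
H-H contact: residue 1 @(1,0) - residue 4 @(2, 0)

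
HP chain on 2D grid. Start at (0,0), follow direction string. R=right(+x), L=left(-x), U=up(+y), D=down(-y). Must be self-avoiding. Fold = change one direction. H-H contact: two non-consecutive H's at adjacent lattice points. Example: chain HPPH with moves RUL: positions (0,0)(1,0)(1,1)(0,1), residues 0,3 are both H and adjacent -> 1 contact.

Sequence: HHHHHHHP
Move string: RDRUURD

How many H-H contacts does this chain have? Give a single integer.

Answer: 1

Derivation:
Positions: [(0, 0), (1, 0), (1, -1), (2, -1), (2, 0), (2, 1), (3, 1), (3, 0)]
H-H contact: residue 1 @(1,0) - residue 4 @(2, 0)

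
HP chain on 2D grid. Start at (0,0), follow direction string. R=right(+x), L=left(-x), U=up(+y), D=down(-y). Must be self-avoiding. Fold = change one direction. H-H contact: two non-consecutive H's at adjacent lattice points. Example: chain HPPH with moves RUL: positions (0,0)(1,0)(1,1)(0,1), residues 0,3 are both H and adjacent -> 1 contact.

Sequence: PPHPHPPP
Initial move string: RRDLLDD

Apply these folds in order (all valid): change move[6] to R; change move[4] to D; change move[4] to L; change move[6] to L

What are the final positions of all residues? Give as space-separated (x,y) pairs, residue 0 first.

Initial moves: RRDLLDD
Fold: move[6]->R => RRDLLDR (positions: [(0, 0), (1, 0), (2, 0), (2, -1), (1, -1), (0, -1), (0, -2), (1, -2)])
Fold: move[4]->D => RRDLDDR (positions: [(0, 0), (1, 0), (2, 0), (2, -1), (1, -1), (1, -2), (1, -3), (2, -3)])
Fold: move[4]->L => RRDLLDR (positions: [(0, 0), (1, 0), (2, 0), (2, -1), (1, -1), (0, -1), (0, -2), (1, -2)])
Fold: move[6]->L => RRDLLDL (positions: [(0, 0), (1, 0), (2, 0), (2, -1), (1, -1), (0, -1), (0, -2), (-1, -2)])

Answer: (0,0) (1,0) (2,0) (2,-1) (1,-1) (0,-1) (0,-2) (-1,-2)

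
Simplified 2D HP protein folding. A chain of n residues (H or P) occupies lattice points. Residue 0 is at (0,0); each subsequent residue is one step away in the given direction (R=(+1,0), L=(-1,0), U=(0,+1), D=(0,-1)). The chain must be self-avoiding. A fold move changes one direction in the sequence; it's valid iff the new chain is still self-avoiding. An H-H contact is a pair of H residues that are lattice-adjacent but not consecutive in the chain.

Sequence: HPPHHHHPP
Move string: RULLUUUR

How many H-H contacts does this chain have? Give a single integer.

Positions: [(0, 0), (1, 0), (1, 1), (0, 1), (-1, 1), (-1, 2), (-1, 3), (-1, 4), (0, 4)]
H-H contact: residue 0 @(0,0) - residue 3 @(0, 1)

Answer: 1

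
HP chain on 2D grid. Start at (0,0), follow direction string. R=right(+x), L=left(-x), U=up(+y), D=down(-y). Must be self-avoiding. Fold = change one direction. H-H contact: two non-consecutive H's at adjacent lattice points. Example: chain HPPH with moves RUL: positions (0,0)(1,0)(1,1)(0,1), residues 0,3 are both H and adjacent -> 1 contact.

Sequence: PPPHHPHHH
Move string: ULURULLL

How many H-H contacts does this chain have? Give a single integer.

Answer: 1

Derivation:
Positions: [(0, 0), (0, 1), (-1, 1), (-1, 2), (0, 2), (0, 3), (-1, 3), (-2, 3), (-3, 3)]
H-H contact: residue 3 @(-1,2) - residue 6 @(-1, 3)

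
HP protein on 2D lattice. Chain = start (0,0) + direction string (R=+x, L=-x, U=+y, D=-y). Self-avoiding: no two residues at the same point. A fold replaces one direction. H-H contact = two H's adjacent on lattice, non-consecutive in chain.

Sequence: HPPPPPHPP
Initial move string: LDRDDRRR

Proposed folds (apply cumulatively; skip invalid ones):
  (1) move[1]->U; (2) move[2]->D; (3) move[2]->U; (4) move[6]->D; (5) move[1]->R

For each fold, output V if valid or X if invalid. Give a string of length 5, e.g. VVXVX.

Initial: LDRDDRRR -> [(0, 0), (-1, 0), (-1, -1), (0, -1), (0, -2), (0, -3), (1, -3), (2, -3), (3, -3)]
Fold 1: move[1]->U => LURDDRRR INVALID (collision), skipped
Fold 2: move[2]->D => LDDDDRRR VALID
Fold 3: move[2]->U => LDUDDRRR INVALID (collision), skipped
Fold 4: move[6]->D => LDDDDRDR VALID
Fold 5: move[1]->R => LRDDDRDR INVALID (collision), skipped

Answer: XVXVX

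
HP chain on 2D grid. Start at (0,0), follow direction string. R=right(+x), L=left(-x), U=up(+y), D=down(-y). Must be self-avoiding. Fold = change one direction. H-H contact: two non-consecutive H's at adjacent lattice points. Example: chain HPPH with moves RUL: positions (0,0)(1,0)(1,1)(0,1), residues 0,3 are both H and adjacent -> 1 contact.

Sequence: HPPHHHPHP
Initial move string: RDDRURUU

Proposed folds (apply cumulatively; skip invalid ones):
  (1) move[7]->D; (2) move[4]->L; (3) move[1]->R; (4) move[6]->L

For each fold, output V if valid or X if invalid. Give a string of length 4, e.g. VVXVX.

Initial: RDDRURUU -> [(0, 0), (1, 0), (1, -1), (1, -2), (2, -2), (2, -1), (3, -1), (3, 0), (3, 1)]
Fold 1: move[7]->D => RDDRURUD INVALID (collision), skipped
Fold 2: move[4]->L => RDDRLRUU INVALID (collision), skipped
Fold 3: move[1]->R => RRDRURUU VALID
Fold 4: move[6]->L => RRDRURLU INVALID (collision), skipped

Answer: XXVX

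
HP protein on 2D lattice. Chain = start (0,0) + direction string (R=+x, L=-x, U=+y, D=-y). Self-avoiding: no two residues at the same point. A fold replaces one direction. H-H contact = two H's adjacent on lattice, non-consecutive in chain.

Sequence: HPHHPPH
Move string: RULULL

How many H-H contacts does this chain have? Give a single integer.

Positions: [(0, 0), (1, 0), (1, 1), (0, 1), (0, 2), (-1, 2), (-2, 2)]
H-H contact: residue 0 @(0,0) - residue 3 @(0, 1)

Answer: 1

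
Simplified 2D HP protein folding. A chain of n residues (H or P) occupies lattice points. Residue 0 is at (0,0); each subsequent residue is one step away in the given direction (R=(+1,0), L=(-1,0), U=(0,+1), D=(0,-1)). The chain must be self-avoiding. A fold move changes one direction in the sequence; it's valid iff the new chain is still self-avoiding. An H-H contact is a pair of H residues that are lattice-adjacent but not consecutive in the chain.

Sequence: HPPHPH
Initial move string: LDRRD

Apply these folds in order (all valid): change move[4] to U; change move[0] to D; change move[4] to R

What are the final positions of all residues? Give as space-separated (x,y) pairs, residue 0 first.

Initial moves: LDRRD
Fold: move[4]->U => LDRRU (positions: [(0, 0), (-1, 0), (-1, -1), (0, -1), (1, -1), (1, 0)])
Fold: move[0]->D => DDRRU (positions: [(0, 0), (0, -1), (0, -2), (1, -2), (2, -2), (2, -1)])
Fold: move[4]->R => DDRRR (positions: [(0, 0), (0, -1), (0, -2), (1, -2), (2, -2), (3, -2)])

Answer: (0,0) (0,-1) (0,-2) (1,-2) (2,-2) (3,-2)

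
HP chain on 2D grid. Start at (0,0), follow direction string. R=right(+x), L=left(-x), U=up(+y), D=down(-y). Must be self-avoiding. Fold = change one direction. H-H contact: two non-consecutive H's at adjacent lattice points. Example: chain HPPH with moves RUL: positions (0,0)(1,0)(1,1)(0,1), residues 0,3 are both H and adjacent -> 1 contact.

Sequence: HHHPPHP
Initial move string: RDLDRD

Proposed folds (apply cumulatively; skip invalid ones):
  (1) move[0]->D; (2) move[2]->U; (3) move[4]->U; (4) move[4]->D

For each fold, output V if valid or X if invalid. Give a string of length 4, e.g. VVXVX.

Answer: VXXV

Derivation:
Initial: RDLDRD -> [(0, 0), (1, 0), (1, -1), (0, -1), (0, -2), (1, -2), (1, -3)]
Fold 1: move[0]->D => DDLDRD VALID
Fold 2: move[2]->U => DDUDRD INVALID (collision), skipped
Fold 3: move[4]->U => DDLDUD INVALID (collision), skipped
Fold 4: move[4]->D => DDLDDD VALID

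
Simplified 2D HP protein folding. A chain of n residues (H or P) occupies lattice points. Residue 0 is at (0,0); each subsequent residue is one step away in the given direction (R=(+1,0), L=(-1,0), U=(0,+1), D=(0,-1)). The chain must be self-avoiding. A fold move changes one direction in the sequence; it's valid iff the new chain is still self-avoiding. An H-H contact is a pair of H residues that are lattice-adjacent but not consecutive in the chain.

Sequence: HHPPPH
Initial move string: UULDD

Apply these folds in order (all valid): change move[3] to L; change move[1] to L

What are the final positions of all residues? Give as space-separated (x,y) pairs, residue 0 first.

Initial moves: UULDD
Fold: move[3]->L => UULLD (positions: [(0, 0), (0, 1), (0, 2), (-1, 2), (-2, 2), (-2, 1)])
Fold: move[1]->L => ULLLD (positions: [(0, 0), (0, 1), (-1, 1), (-2, 1), (-3, 1), (-3, 0)])

Answer: (0,0) (0,1) (-1,1) (-2,1) (-3,1) (-3,0)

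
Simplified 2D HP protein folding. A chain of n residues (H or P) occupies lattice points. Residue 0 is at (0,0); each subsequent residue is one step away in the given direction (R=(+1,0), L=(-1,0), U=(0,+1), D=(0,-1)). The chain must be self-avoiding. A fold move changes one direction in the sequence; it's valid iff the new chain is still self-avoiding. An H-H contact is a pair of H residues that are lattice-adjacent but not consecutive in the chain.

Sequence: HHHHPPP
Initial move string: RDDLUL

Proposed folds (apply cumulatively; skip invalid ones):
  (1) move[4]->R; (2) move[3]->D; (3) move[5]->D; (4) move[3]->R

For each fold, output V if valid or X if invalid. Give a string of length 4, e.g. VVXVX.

Answer: XXXX

Derivation:
Initial: RDDLUL -> [(0, 0), (1, 0), (1, -1), (1, -2), (0, -2), (0, -1), (-1, -1)]
Fold 1: move[4]->R => RDDLRL INVALID (collision), skipped
Fold 2: move[3]->D => RDDDUL INVALID (collision), skipped
Fold 3: move[5]->D => RDDLUD INVALID (collision), skipped
Fold 4: move[3]->R => RDDRUL INVALID (collision), skipped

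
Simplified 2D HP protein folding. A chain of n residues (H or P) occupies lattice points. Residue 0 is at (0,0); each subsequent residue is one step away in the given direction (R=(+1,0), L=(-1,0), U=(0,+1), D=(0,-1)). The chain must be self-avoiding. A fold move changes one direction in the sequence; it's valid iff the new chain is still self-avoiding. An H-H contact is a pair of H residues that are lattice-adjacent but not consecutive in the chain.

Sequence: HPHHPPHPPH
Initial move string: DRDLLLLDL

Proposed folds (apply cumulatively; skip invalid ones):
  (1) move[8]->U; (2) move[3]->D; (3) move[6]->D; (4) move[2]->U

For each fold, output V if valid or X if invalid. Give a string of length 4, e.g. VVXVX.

Answer: XVVX

Derivation:
Initial: DRDLLLLDL -> [(0, 0), (0, -1), (1, -1), (1, -2), (0, -2), (-1, -2), (-2, -2), (-3, -2), (-3, -3), (-4, -3)]
Fold 1: move[8]->U => DRDLLLLDU INVALID (collision), skipped
Fold 2: move[3]->D => DRDDLLLDL VALID
Fold 3: move[6]->D => DRDDLLDDL VALID
Fold 4: move[2]->U => DRUDLLDDL INVALID (collision), skipped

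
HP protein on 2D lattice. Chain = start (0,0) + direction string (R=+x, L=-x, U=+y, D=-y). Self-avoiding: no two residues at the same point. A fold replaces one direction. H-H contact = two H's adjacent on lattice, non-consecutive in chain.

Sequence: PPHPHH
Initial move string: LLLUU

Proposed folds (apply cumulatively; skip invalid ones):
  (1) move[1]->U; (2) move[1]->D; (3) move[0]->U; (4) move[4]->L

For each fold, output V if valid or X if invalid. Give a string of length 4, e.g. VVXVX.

Answer: VVXV

Derivation:
Initial: LLLUU -> [(0, 0), (-1, 0), (-2, 0), (-3, 0), (-3, 1), (-3, 2)]
Fold 1: move[1]->U => LULUU VALID
Fold 2: move[1]->D => LDLUU VALID
Fold 3: move[0]->U => UDLUU INVALID (collision), skipped
Fold 4: move[4]->L => LDLUL VALID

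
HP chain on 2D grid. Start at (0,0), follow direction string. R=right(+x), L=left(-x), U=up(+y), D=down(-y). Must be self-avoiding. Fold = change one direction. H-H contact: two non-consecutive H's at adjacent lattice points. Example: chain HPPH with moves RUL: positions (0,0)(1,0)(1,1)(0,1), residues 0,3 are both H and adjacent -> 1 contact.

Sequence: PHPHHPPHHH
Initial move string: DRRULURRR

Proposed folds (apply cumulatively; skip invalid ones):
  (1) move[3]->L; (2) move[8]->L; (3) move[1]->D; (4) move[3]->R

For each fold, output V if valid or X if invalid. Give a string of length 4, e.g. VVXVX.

Initial: DRRULURRR -> [(0, 0), (0, -1), (1, -1), (2, -1), (2, 0), (1, 0), (1, 1), (2, 1), (3, 1), (4, 1)]
Fold 1: move[3]->L => DRRLLURRR INVALID (collision), skipped
Fold 2: move[8]->L => DRRULURRL INVALID (collision), skipped
Fold 3: move[1]->D => DDRULURRR INVALID (collision), skipped
Fold 4: move[3]->R => DRRRLURRR INVALID (collision), skipped

Answer: XXXX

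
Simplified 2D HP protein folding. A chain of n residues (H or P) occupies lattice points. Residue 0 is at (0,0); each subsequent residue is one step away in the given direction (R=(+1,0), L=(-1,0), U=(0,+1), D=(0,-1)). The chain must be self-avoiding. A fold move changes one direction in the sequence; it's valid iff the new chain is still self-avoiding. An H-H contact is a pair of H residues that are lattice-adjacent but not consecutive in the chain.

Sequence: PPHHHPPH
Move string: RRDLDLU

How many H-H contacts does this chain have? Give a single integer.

Answer: 1

Derivation:
Positions: [(0, 0), (1, 0), (2, 0), (2, -1), (1, -1), (1, -2), (0, -2), (0, -1)]
H-H contact: residue 4 @(1,-1) - residue 7 @(0, -1)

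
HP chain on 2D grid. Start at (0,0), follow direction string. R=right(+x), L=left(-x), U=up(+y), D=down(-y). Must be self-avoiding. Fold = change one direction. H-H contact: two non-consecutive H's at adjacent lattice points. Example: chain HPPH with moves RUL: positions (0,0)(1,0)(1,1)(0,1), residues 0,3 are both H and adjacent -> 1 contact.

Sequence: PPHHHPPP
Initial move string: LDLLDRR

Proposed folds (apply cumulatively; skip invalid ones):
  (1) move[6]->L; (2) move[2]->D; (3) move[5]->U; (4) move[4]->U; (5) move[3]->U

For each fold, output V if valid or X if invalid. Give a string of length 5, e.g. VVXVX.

Initial: LDLLDRR -> [(0, 0), (-1, 0), (-1, -1), (-2, -1), (-3, -1), (-3, -2), (-2, -2), (-1, -2)]
Fold 1: move[6]->L => LDLLDRL INVALID (collision), skipped
Fold 2: move[2]->D => LDDLDRR VALID
Fold 3: move[5]->U => LDDLDUR INVALID (collision), skipped
Fold 4: move[4]->U => LDDLURR INVALID (collision), skipped
Fold 5: move[3]->U => LDDUDRR INVALID (collision), skipped

Answer: XVXXX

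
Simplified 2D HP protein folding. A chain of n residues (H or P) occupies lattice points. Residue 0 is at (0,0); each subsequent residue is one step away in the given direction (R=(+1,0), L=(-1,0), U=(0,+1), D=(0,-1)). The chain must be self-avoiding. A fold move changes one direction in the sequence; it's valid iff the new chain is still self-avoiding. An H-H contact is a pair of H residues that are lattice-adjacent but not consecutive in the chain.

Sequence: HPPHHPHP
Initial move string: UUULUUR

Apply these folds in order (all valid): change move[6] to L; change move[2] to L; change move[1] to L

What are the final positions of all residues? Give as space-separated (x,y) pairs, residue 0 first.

Answer: (0,0) (0,1) (-1,1) (-2,1) (-3,1) (-3,2) (-3,3) (-4,3)

Derivation:
Initial moves: UUULUUR
Fold: move[6]->L => UUULUUL (positions: [(0, 0), (0, 1), (0, 2), (0, 3), (-1, 3), (-1, 4), (-1, 5), (-2, 5)])
Fold: move[2]->L => UULLUUL (positions: [(0, 0), (0, 1), (0, 2), (-1, 2), (-2, 2), (-2, 3), (-2, 4), (-3, 4)])
Fold: move[1]->L => ULLLUUL (positions: [(0, 0), (0, 1), (-1, 1), (-2, 1), (-3, 1), (-3, 2), (-3, 3), (-4, 3)])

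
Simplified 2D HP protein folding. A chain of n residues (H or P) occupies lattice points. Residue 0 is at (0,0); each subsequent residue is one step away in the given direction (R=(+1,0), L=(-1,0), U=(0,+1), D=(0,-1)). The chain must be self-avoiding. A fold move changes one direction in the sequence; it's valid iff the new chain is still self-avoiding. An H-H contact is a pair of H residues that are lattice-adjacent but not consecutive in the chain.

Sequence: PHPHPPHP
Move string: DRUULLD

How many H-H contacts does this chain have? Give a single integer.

Positions: [(0, 0), (0, -1), (1, -1), (1, 0), (1, 1), (0, 1), (-1, 1), (-1, 0)]
No H-H contacts found.

Answer: 0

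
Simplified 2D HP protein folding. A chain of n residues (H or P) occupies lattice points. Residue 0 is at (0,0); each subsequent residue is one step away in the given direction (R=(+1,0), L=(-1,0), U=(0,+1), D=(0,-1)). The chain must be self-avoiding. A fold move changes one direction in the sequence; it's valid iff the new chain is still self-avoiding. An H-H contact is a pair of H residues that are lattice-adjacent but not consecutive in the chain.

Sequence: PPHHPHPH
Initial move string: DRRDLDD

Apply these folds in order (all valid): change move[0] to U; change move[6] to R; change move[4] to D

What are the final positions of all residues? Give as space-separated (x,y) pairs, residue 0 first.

Initial moves: DRRDLDD
Fold: move[0]->U => URRDLDD (positions: [(0, 0), (0, 1), (1, 1), (2, 1), (2, 0), (1, 0), (1, -1), (1, -2)])
Fold: move[6]->R => URRDLDR (positions: [(0, 0), (0, 1), (1, 1), (2, 1), (2, 0), (1, 0), (1, -1), (2, -1)])
Fold: move[4]->D => URRDDDR (positions: [(0, 0), (0, 1), (1, 1), (2, 1), (2, 0), (2, -1), (2, -2), (3, -2)])

Answer: (0,0) (0,1) (1,1) (2,1) (2,0) (2,-1) (2,-2) (3,-2)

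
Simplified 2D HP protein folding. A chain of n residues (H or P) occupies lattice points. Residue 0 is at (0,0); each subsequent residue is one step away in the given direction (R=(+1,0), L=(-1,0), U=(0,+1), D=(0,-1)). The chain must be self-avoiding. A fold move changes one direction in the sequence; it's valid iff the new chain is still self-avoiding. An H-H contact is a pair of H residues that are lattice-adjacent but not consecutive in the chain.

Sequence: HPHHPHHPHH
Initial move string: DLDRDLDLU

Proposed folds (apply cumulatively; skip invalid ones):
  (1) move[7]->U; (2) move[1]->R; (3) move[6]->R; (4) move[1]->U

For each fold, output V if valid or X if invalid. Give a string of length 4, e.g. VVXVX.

Answer: XVXX

Derivation:
Initial: DLDRDLDLU -> [(0, 0), (0, -1), (-1, -1), (-1, -2), (0, -2), (0, -3), (-1, -3), (-1, -4), (-2, -4), (-2, -3)]
Fold 1: move[7]->U => DLDRDLDUU INVALID (collision), skipped
Fold 2: move[1]->R => DRDRDLDLU VALID
Fold 3: move[6]->R => DRDRDLRLU INVALID (collision), skipped
Fold 4: move[1]->U => DUDRDLDLU INVALID (collision), skipped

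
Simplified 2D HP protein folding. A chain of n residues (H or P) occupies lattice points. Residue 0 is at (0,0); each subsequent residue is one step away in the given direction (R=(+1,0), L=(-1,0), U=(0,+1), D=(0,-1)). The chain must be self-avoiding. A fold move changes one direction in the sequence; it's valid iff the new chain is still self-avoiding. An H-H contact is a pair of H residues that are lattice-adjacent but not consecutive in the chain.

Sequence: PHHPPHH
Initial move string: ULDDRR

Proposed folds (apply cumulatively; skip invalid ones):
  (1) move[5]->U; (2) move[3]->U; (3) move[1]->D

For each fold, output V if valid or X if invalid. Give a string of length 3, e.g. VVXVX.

Answer: XXX

Derivation:
Initial: ULDDRR -> [(0, 0), (0, 1), (-1, 1), (-1, 0), (-1, -1), (0, -1), (1, -1)]
Fold 1: move[5]->U => ULDDRU INVALID (collision), skipped
Fold 2: move[3]->U => ULDURR INVALID (collision), skipped
Fold 3: move[1]->D => UDDDRR INVALID (collision), skipped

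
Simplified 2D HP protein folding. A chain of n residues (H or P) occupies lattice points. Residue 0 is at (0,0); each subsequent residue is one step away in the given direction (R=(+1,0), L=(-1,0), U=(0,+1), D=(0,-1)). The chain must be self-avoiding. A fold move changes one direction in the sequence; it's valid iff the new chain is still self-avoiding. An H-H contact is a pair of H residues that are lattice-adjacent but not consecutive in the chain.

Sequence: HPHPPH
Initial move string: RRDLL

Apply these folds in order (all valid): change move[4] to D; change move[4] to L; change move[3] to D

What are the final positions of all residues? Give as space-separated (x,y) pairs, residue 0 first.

Answer: (0,0) (1,0) (2,0) (2,-1) (2,-2) (1,-2)

Derivation:
Initial moves: RRDLL
Fold: move[4]->D => RRDLD (positions: [(0, 0), (1, 0), (2, 0), (2, -1), (1, -1), (1, -2)])
Fold: move[4]->L => RRDLL (positions: [(0, 0), (1, 0), (2, 0), (2, -1), (1, -1), (0, -1)])
Fold: move[3]->D => RRDDL (positions: [(0, 0), (1, 0), (2, 0), (2, -1), (2, -2), (1, -2)])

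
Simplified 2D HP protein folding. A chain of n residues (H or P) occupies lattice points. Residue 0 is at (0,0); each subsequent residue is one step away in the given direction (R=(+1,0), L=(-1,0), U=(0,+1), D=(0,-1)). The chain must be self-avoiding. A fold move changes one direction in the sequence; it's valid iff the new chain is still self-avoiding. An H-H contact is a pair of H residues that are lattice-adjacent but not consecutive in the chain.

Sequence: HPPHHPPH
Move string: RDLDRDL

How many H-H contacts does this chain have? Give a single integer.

Positions: [(0, 0), (1, 0), (1, -1), (0, -1), (0, -2), (1, -2), (1, -3), (0, -3)]
H-H contact: residue 0 @(0,0) - residue 3 @(0, -1)
H-H contact: residue 4 @(0,-2) - residue 7 @(0, -3)

Answer: 2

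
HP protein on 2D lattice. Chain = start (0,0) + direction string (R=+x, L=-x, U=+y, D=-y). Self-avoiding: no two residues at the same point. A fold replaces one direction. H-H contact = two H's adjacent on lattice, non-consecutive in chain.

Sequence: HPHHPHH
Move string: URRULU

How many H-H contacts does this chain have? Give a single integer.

Answer: 1

Derivation:
Positions: [(0, 0), (0, 1), (1, 1), (2, 1), (2, 2), (1, 2), (1, 3)]
H-H contact: residue 2 @(1,1) - residue 5 @(1, 2)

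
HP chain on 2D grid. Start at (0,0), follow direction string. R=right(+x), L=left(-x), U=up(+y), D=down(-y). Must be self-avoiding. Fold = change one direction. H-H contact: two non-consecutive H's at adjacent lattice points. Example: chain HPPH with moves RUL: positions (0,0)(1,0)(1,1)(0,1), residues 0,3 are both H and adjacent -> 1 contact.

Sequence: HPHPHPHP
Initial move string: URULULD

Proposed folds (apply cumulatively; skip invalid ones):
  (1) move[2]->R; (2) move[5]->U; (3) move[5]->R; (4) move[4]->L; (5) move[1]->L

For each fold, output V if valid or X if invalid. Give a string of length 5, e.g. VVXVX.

Initial: URULULD -> [(0, 0), (0, 1), (1, 1), (1, 2), (0, 2), (0, 3), (-1, 3), (-1, 2)]
Fold 1: move[2]->R => URRLULD INVALID (collision), skipped
Fold 2: move[5]->U => URULUUD INVALID (collision), skipped
Fold 3: move[5]->R => URULURD INVALID (collision), skipped
Fold 4: move[4]->L => URULLLD VALID
Fold 5: move[1]->L => ULULLLD VALID

Answer: XXXVV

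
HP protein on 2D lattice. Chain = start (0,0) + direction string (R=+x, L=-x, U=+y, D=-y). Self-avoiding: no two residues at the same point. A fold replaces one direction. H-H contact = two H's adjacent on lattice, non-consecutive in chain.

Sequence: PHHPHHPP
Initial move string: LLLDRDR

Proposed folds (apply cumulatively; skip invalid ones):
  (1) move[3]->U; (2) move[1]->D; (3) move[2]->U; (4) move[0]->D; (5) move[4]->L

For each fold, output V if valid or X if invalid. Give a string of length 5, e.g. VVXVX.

Answer: XVXVV

Derivation:
Initial: LLLDRDR -> [(0, 0), (-1, 0), (-2, 0), (-3, 0), (-3, -1), (-2, -1), (-2, -2), (-1, -2)]
Fold 1: move[3]->U => LLLURDR INVALID (collision), skipped
Fold 2: move[1]->D => LDLDRDR VALID
Fold 3: move[2]->U => LDUDRDR INVALID (collision), skipped
Fold 4: move[0]->D => DDLDRDR VALID
Fold 5: move[4]->L => DDLDLDR VALID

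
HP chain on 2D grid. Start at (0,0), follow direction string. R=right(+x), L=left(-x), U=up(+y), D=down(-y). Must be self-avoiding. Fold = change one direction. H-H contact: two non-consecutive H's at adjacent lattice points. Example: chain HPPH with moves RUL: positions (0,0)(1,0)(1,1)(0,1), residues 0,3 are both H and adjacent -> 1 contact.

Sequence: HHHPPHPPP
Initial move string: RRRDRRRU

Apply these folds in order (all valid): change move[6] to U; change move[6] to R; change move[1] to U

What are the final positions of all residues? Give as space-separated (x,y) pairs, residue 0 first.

Initial moves: RRRDRRRU
Fold: move[6]->U => RRRDRRUU (positions: [(0, 0), (1, 0), (2, 0), (3, 0), (3, -1), (4, -1), (5, -1), (5, 0), (5, 1)])
Fold: move[6]->R => RRRDRRRU (positions: [(0, 0), (1, 0), (2, 0), (3, 0), (3, -1), (4, -1), (5, -1), (6, -1), (6, 0)])
Fold: move[1]->U => RURDRRRU (positions: [(0, 0), (1, 0), (1, 1), (2, 1), (2, 0), (3, 0), (4, 0), (5, 0), (5, 1)])

Answer: (0,0) (1,0) (1,1) (2,1) (2,0) (3,0) (4,0) (5,0) (5,1)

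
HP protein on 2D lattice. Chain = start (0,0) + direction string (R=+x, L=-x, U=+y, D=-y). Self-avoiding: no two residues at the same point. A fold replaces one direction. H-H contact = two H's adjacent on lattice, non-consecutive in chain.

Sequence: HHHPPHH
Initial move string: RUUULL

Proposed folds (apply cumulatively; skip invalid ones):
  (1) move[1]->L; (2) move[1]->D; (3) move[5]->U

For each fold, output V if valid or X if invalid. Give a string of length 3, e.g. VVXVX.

Initial: RUUULL -> [(0, 0), (1, 0), (1, 1), (1, 2), (1, 3), (0, 3), (-1, 3)]
Fold 1: move[1]->L => RLUULL INVALID (collision), skipped
Fold 2: move[1]->D => RDUULL INVALID (collision), skipped
Fold 3: move[5]->U => RUUULU VALID

Answer: XXV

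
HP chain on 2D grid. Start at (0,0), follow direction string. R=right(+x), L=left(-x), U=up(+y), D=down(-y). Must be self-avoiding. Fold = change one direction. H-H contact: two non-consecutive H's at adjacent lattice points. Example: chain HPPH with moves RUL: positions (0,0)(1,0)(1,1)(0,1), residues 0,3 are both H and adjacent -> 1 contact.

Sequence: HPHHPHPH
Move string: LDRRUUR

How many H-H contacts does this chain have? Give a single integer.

Answer: 2

Derivation:
Positions: [(0, 0), (-1, 0), (-1, -1), (0, -1), (1, -1), (1, 0), (1, 1), (2, 1)]
H-H contact: residue 0 @(0,0) - residue 5 @(1, 0)
H-H contact: residue 0 @(0,0) - residue 3 @(0, -1)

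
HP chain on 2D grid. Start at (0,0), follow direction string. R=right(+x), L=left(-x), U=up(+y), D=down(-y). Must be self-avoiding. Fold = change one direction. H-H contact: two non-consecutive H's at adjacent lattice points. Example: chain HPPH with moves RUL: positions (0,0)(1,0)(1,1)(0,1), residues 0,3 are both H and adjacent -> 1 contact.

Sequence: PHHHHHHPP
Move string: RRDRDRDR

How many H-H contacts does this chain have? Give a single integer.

Positions: [(0, 0), (1, 0), (2, 0), (2, -1), (3, -1), (3, -2), (4, -2), (4, -3), (5, -3)]
No H-H contacts found.

Answer: 0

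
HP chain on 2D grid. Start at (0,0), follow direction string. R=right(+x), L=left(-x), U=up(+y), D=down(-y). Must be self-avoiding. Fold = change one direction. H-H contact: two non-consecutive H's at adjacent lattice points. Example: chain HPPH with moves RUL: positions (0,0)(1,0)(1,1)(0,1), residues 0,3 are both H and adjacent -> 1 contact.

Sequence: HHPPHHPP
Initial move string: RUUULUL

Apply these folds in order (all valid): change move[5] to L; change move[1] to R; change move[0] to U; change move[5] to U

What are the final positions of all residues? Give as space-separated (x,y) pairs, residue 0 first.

Initial moves: RUUULUL
Fold: move[5]->L => RUUULLL (positions: [(0, 0), (1, 0), (1, 1), (1, 2), (1, 3), (0, 3), (-1, 3), (-2, 3)])
Fold: move[1]->R => RRUULLL (positions: [(0, 0), (1, 0), (2, 0), (2, 1), (2, 2), (1, 2), (0, 2), (-1, 2)])
Fold: move[0]->U => URUULLL (positions: [(0, 0), (0, 1), (1, 1), (1, 2), (1, 3), (0, 3), (-1, 3), (-2, 3)])
Fold: move[5]->U => URUULUL (positions: [(0, 0), (0, 1), (1, 1), (1, 2), (1, 3), (0, 3), (0, 4), (-1, 4)])

Answer: (0,0) (0,1) (1,1) (1,2) (1,3) (0,3) (0,4) (-1,4)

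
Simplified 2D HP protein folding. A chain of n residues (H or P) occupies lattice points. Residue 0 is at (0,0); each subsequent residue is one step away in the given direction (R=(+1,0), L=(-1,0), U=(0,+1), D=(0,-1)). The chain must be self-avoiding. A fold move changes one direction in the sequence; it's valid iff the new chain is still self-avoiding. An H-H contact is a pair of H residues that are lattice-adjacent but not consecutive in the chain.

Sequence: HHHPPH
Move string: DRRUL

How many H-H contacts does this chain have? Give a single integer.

Positions: [(0, 0), (0, -1), (1, -1), (2, -1), (2, 0), (1, 0)]
H-H contact: residue 0 @(0,0) - residue 5 @(1, 0)
H-H contact: residue 2 @(1,-1) - residue 5 @(1, 0)

Answer: 2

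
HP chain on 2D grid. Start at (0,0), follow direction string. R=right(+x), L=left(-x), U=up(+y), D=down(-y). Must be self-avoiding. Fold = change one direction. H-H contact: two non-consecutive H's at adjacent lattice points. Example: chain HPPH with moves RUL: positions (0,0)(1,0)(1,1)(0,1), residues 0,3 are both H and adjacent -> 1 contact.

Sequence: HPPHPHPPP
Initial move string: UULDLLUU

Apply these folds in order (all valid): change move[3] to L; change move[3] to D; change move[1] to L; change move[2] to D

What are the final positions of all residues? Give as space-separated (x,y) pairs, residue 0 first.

Answer: (0,0) (0,1) (-1,1) (-1,0) (-1,-1) (-2,-1) (-3,-1) (-3,0) (-3,1)

Derivation:
Initial moves: UULDLLUU
Fold: move[3]->L => UULLLLUU (positions: [(0, 0), (0, 1), (0, 2), (-1, 2), (-2, 2), (-3, 2), (-4, 2), (-4, 3), (-4, 4)])
Fold: move[3]->D => UULDLLUU (positions: [(0, 0), (0, 1), (0, 2), (-1, 2), (-1, 1), (-2, 1), (-3, 1), (-3, 2), (-3, 3)])
Fold: move[1]->L => ULLDLLUU (positions: [(0, 0), (0, 1), (-1, 1), (-2, 1), (-2, 0), (-3, 0), (-4, 0), (-4, 1), (-4, 2)])
Fold: move[2]->D => ULDDLLUU (positions: [(0, 0), (0, 1), (-1, 1), (-1, 0), (-1, -1), (-2, -1), (-3, -1), (-3, 0), (-3, 1)])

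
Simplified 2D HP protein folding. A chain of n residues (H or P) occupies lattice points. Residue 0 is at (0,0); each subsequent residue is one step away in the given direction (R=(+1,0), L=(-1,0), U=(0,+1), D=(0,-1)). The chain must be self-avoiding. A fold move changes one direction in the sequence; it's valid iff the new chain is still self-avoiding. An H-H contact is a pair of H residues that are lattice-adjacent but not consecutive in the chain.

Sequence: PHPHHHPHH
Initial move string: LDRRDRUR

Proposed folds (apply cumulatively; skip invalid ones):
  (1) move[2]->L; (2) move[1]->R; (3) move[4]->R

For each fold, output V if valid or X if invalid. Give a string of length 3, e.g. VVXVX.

Initial: LDRRDRUR -> [(0, 0), (-1, 0), (-1, -1), (0, -1), (1, -1), (1, -2), (2, -2), (2, -1), (3, -1)]
Fold 1: move[2]->L => LDLRDRUR INVALID (collision), skipped
Fold 2: move[1]->R => LRRRDRUR INVALID (collision), skipped
Fold 3: move[4]->R => LDRRRRUR VALID

Answer: XXV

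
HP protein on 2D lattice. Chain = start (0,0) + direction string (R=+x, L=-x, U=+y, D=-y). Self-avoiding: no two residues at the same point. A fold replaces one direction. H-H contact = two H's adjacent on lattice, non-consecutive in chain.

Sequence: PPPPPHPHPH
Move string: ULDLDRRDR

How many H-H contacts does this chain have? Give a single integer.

Answer: 0

Derivation:
Positions: [(0, 0), (0, 1), (-1, 1), (-1, 0), (-2, 0), (-2, -1), (-1, -1), (0, -1), (0, -2), (1, -2)]
No H-H contacts found.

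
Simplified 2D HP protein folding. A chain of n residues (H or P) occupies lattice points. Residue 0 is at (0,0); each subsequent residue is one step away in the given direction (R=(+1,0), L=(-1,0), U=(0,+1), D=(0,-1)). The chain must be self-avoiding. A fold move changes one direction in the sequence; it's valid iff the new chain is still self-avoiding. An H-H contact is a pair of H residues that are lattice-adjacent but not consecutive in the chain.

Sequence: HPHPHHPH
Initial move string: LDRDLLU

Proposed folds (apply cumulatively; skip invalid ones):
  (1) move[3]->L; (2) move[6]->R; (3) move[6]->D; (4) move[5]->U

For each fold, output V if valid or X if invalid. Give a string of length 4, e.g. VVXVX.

Initial: LDRDLLU -> [(0, 0), (-1, 0), (-1, -1), (0, -1), (0, -2), (-1, -2), (-2, -2), (-2, -1)]
Fold 1: move[3]->L => LDRLLLU INVALID (collision), skipped
Fold 2: move[6]->R => LDRDLLR INVALID (collision), skipped
Fold 3: move[6]->D => LDRDLLD VALID
Fold 4: move[5]->U => LDRDLUD INVALID (collision), skipped

Answer: XXVX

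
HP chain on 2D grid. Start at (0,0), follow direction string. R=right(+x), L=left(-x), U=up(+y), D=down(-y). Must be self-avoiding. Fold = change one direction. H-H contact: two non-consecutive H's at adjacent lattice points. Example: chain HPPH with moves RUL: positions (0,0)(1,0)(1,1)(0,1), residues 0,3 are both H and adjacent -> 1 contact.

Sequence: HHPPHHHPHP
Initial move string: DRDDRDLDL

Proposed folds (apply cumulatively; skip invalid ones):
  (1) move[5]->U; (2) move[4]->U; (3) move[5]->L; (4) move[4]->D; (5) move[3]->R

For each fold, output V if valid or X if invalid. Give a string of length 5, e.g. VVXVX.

Answer: XXXVV

Derivation:
Initial: DRDDRDLDL -> [(0, 0), (0, -1), (1, -1), (1, -2), (1, -3), (2, -3), (2, -4), (1, -4), (1, -5), (0, -5)]
Fold 1: move[5]->U => DRDDRULDL INVALID (collision), skipped
Fold 2: move[4]->U => DRDDUDLDL INVALID (collision), skipped
Fold 3: move[5]->L => DRDDRLLDL INVALID (collision), skipped
Fold 4: move[4]->D => DRDDDDLDL VALID
Fold 5: move[3]->R => DRDRDDLDL VALID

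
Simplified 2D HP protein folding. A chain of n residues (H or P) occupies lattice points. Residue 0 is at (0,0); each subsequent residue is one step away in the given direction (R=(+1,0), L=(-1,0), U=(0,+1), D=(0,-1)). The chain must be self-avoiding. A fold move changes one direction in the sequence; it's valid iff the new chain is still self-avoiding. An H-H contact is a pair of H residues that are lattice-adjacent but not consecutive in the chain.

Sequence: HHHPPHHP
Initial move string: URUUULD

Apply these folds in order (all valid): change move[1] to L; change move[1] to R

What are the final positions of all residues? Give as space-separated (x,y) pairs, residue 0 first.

Answer: (0,0) (0,1) (1,1) (1,2) (1,3) (1,4) (0,4) (0,3)

Derivation:
Initial moves: URUUULD
Fold: move[1]->L => ULUUULD (positions: [(0, 0), (0, 1), (-1, 1), (-1, 2), (-1, 3), (-1, 4), (-2, 4), (-2, 3)])
Fold: move[1]->R => URUUULD (positions: [(0, 0), (0, 1), (1, 1), (1, 2), (1, 3), (1, 4), (0, 4), (0, 3)])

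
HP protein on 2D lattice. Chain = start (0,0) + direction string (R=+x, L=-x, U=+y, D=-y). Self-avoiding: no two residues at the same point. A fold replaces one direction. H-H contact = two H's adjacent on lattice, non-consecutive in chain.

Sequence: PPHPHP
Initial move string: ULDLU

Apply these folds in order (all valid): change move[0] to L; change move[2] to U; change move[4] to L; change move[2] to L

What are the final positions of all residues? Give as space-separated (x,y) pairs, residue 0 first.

Answer: (0,0) (-1,0) (-2,0) (-3,0) (-4,0) (-5,0)

Derivation:
Initial moves: ULDLU
Fold: move[0]->L => LLDLU (positions: [(0, 0), (-1, 0), (-2, 0), (-2, -1), (-3, -1), (-3, 0)])
Fold: move[2]->U => LLULU (positions: [(0, 0), (-1, 0), (-2, 0), (-2, 1), (-3, 1), (-3, 2)])
Fold: move[4]->L => LLULL (positions: [(0, 0), (-1, 0), (-2, 0), (-2, 1), (-3, 1), (-4, 1)])
Fold: move[2]->L => LLLLL (positions: [(0, 0), (-1, 0), (-2, 0), (-3, 0), (-4, 0), (-5, 0)])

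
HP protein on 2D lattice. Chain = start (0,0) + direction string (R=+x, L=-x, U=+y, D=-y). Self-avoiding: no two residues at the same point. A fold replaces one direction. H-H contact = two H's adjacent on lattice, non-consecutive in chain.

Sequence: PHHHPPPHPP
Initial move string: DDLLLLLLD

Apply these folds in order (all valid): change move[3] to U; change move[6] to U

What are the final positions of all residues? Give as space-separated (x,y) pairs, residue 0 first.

Answer: (0,0) (0,-1) (0,-2) (-1,-2) (-1,-1) (-2,-1) (-3,-1) (-3,0) (-4,0) (-4,-1)

Derivation:
Initial moves: DDLLLLLLD
Fold: move[3]->U => DDLULLLLD (positions: [(0, 0), (0, -1), (0, -2), (-1, -2), (-1, -1), (-2, -1), (-3, -1), (-4, -1), (-5, -1), (-5, -2)])
Fold: move[6]->U => DDLULLULD (positions: [(0, 0), (0, -1), (0, -2), (-1, -2), (-1, -1), (-2, -1), (-3, -1), (-3, 0), (-4, 0), (-4, -1)])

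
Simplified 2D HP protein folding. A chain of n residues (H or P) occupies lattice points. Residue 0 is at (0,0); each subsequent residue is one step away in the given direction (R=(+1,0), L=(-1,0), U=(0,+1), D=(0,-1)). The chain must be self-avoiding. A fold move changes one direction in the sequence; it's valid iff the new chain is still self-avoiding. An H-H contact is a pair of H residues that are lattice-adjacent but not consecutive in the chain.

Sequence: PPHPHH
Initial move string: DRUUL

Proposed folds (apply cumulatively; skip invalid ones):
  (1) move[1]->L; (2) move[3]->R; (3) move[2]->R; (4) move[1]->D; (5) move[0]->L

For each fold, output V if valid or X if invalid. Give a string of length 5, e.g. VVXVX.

Answer: VXXXV

Derivation:
Initial: DRUUL -> [(0, 0), (0, -1), (1, -1), (1, 0), (1, 1), (0, 1)]
Fold 1: move[1]->L => DLUUL VALID
Fold 2: move[3]->R => DLURL INVALID (collision), skipped
Fold 3: move[2]->R => DLRUL INVALID (collision), skipped
Fold 4: move[1]->D => DDUUL INVALID (collision), skipped
Fold 5: move[0]->L => LLUUL VALID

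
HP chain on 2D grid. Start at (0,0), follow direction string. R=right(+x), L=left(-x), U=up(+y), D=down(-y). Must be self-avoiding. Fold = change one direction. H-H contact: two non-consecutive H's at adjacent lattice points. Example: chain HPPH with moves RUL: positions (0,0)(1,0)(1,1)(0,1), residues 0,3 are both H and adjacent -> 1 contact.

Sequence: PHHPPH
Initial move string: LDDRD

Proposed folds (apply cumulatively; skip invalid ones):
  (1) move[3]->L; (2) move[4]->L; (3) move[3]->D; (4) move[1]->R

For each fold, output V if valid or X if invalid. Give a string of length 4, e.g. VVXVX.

Initial: LDDRD -> [(0, 0), (-1, 0), (-1, -1), (-1, -2), (0, -2), (0, -3)]
Fold 1: move[3]->L => LDDLD VALID
Fold 2: move[4]->L => LDDLL VALID
Fold 3: move[3]->D => LDDDL VALID
Fold 4: move[1]->R => LRDDL INVALID (collision), skipped

Answer: VVVX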